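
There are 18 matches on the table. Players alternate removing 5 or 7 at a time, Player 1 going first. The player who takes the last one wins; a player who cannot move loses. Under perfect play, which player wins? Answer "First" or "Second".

First

i:   0  1  2  3  4  5  6  7  8  9 10 11 12 13 14 15 16 17 18
     L  L  L  L  L  W  W  W  W  W  W  W  L  L  L  L  L  W  W
Position 18 is W, so the first player wins.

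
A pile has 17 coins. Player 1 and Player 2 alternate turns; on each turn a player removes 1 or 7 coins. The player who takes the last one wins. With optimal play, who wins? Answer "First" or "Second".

First

i:   0  1  2  3  4  5  6  7  8  9 10 11 12 13 14 15 16 17
     L  W  L  W  L  W  L  W  L  W  L  W  L  W  L  W  L  W
Position 17 is W, so the first player wins.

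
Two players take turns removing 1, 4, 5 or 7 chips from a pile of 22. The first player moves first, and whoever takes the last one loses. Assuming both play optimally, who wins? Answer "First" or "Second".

First

Positions where the player to move wins (W) vs loses (L):
i:   0  1  2  3  4  5  6  7  8  9 10 11 12 13 14 15 16 17 18 19 20 21 22
     W  L  W  L  W  W  W  W  W  L  W  L  W  W  W  W  W  L  W  L  W  W  W
Position 22 is W, so the first player wins.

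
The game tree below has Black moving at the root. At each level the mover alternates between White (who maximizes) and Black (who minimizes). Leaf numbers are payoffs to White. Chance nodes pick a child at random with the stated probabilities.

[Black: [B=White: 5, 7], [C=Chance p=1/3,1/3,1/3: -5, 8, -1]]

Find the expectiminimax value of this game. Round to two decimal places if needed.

B (White): max(5, 7) = 7
C (Chance): 1/3·-5 + 1/3·8 + 1/3·-1 = 0.67
Root (Black): min(7, 0.67) = 0.67

0.67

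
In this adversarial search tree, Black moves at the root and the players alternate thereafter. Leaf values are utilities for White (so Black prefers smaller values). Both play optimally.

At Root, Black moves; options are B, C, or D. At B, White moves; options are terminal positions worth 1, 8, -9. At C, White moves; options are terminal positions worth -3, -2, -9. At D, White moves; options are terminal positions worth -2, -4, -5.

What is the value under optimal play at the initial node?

B (White): max(1, 8, -9) = 8
C (White): max(-3, -2, -9) = -2
D (White): max(-2, -4, -5) = -2
Root (Black): min(8, -2, -2) = -2

-2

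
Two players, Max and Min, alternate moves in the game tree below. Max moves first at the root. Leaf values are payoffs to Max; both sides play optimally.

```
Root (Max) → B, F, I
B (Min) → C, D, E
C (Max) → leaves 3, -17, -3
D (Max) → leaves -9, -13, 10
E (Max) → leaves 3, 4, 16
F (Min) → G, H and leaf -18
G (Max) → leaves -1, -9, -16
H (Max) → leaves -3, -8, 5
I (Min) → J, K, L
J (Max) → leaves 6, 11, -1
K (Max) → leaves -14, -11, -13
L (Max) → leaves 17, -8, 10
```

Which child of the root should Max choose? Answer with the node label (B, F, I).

B

C (Max): max(3, -17, -3) = 3
D (Max): max(-9, -13, 10) = 10
E (Max): max(3, 4, 16) = 16
B (Min): min(3, 10, 16) = 3
G (Max): max(-1, -9, -16) = -1
H (Max): max(-3, -8, 5) = 5
F (Min): min(-1, 5, -18) = -18
J (Max): max(6, 11, -1) = 11
K (Max): max(-14, -11, -13) = -11
L (Max): max(17, -8, 10) = 17
I (Min): min(11, -11, 17) = -11
Root (Max): max(3, -18, -11) = 3
Max picks the child with the highest value: B (value 3).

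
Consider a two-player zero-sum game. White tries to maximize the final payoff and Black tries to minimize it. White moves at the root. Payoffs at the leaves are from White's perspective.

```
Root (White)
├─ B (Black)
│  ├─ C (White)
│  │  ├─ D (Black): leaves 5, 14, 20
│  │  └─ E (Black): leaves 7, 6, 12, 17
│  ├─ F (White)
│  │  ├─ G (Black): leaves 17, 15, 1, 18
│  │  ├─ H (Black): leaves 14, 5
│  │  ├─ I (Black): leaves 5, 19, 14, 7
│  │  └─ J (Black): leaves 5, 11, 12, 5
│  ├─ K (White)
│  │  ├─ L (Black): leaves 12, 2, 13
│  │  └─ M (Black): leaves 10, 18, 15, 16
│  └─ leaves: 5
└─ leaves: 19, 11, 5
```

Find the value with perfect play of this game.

19

D (Black): min(5, 14, 20) = 5
E (Black): min(7, 6, 12, 17) = 6
C (White): max(5, 6) = 6
G (Black): min(17, 15, 1, 18) = 1
H (Black): min(14, 5) = 5
I (Black): min(5, 19, 14, 7) = 5
J (Black): min(5, 11, 12, 5) = 5
F (White): max(1, 5, 5, 5) = 5
L (Black): min(12, 2, 13) = 2
M (Black): min(10, 18, 15, 16) = 10
K (White): max(2, 10) = 10
B (Black): min(6, 5, 10, 5) = 5
Root (White): max(5, 19, 11, 5) = 19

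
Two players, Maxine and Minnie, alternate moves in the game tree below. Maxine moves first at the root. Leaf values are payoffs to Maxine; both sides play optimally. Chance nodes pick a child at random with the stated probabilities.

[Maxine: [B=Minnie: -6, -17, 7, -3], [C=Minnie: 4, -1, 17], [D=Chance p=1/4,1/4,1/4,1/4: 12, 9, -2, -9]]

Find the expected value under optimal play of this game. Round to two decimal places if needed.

2.5

B (Minnie): min(-6, -17, 7, -3) = -17
C (Minnie): min(4, -1, 17) = -1
D (Chance): 1/4·12 + 1/4·9 + 1/4·-2 + 1/4·-9 = 2.5
Root (Maxine): max(-17, -1, 2.5) = 2.5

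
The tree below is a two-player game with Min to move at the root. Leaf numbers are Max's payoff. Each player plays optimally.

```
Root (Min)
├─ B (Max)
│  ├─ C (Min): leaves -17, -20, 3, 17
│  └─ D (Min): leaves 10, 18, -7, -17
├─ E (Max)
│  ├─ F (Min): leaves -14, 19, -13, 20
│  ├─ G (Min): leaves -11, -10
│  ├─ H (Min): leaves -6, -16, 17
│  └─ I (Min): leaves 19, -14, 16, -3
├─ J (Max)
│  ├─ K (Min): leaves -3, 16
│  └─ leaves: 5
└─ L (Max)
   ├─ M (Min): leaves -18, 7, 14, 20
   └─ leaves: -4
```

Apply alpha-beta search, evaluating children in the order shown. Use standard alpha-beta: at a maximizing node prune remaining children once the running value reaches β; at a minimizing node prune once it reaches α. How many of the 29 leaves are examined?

C [α=-∞,β=+∞]: v=-20
D [α=-20,β=+∞]: v=-17
B [α=-∞,β=+∞]: v=-17
F [α=-∞,β=-17]: v=-14
E [α=-∞,β=-17]: v=-14 after child 1 ≥ β → β-cutoff, skip 3
K [α=-∞,β=-17]: v=-3
J [α=-∞,β=-17]: v=-3 after child 1 ≥ β → β-cutoff, skip 1
M [α=-∞,β=-17]: v=-18
L [α=-∞,β=-17]: v=-4
Root [α=-∞,β=+∞]: v=-17
Leaves evaluated: 19 of 29.

19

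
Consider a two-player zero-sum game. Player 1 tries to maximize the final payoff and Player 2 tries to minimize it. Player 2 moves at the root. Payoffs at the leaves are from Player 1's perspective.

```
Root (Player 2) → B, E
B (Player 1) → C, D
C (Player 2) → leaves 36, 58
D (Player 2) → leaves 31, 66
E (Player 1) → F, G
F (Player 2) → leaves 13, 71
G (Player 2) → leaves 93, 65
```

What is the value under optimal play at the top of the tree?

C (Player 2): min(36, 58) = 36
D (Player 2): min(31, 66) = 31
B (Player 1): max(36, 31) = 36
F (Player 2): min(13, 71) = 13
G (Player 2): min(93, 65) = 65
E (Player 1): max(13, 65) = 65
Root (Player 2): min(36, 65) = 36

36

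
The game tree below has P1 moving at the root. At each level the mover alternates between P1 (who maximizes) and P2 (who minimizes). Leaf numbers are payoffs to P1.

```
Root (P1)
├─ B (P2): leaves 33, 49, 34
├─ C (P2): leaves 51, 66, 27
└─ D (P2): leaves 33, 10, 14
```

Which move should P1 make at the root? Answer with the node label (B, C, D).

B (P2): min(33, 49, 34) = 33
C (P2): min(51, 66, 27) = 27
D (P2): min(33, 10, 14) = 10
Root (P1): max(33, 27, 10) = 33
P1 picks the child with the highest value: B (value 33).

B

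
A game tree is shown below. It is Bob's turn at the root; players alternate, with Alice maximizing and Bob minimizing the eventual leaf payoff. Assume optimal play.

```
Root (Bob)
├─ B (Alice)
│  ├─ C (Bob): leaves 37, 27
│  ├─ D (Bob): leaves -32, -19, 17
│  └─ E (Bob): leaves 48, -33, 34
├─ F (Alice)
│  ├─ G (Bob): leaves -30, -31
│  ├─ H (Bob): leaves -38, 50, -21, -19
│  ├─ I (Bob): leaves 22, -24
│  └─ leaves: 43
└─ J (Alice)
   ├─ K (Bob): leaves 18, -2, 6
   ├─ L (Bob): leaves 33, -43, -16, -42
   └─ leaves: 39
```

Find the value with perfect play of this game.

27

C (Bob): min(37, 27) = 27
D (Bob): min(-32, -19, 17) = -32
E (Bob): min(48, -33, 34) = -33
B (Alice): max(27, -32, -33) = 27
G (Bob): min(-30, -31) = -31
H (Bob): min(-38, 50, -21, -19) = -38
I (Bob): min(22, -24) = -24
F (Alice): max(-31, -38, -24, 43) = 43
K (Bob): min(18, -2, 6) = -2
L (Bob): min(33, -43, -16, -42) = -43
J (Alice): max(-2, -43, 39) = 39
Root (Bob): min(27, 43, 39) = 27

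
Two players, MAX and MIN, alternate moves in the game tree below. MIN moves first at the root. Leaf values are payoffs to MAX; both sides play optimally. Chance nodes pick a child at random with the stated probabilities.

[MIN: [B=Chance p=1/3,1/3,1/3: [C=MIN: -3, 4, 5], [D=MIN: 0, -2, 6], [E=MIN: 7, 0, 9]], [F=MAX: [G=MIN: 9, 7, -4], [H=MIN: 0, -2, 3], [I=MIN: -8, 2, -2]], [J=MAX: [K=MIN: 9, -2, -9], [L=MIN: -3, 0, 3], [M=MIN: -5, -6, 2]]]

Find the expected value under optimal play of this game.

C (MIN): min(-3, 4, 5) = -3
D (MIN): min(0, -2, 6) = -2
E (MIN): min(7, 0, 9) = 0
B (Chance): 1/3·-3 + 1/3·-2 + 1/3·0 = -1.67
G (MIN): min(9, 7, -4) = -4
H (MIN): min(0, -2, 3) = -2
I (MIN): min(-8, 2, -2) = -8
F (MAX): max(-4, -2, -8) = -2
K (MIN): min(9, -2, -9) = -9
L (MIN): min(-3, 0, 3) = -3
M (MIN): min(-5, -6, 2) = -6
J (MAX): max(-9, -3, -6) = -3
Root (MIN): min(-1.67, -2, -3) = -3

-3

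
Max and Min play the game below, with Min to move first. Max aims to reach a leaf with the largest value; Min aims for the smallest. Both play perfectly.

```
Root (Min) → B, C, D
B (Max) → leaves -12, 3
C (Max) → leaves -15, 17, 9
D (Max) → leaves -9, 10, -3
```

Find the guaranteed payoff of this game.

B (Max): max(-12, 3) = 3
C (Max): max(-15, 17, 9) = 17
D (Max): max(-9, 10, -3) = 10
Root (Min): min(3, 17, 10) = 3

3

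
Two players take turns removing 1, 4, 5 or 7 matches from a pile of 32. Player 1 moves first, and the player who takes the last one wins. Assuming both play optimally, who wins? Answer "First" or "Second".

Second

Compute winning (W) and losing (L) positions by backward induction:
i:   0  1  2  3  4  5  6  7  8  9 10 11 12 13 14 15 16 17 18 19 20 21 22 23 24 25 26 27 28 29 30 31 32
     L  W  L  W  W  W  W  W  L  W  L  W  W  W  W  W  L  W  L  W  W  W  W  W  L  W  L  W  W  W  W  W  L
Position 32 is L, so the second player wins.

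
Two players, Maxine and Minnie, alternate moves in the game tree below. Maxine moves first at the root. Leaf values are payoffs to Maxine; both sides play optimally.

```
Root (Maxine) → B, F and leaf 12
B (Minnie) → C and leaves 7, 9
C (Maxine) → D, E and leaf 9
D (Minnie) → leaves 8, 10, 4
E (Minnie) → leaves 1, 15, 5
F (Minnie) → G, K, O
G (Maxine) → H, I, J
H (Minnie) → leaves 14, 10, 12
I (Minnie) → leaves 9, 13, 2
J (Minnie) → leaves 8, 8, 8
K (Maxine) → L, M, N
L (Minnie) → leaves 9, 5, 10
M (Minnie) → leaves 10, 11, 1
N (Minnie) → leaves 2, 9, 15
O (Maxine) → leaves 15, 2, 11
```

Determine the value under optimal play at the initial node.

D (Minnie): min(8, 10, 4) = 4
E (Minnie): min(1, 15, 5) = 1
C (Maxine): max(4, 1, 9) = 9
B (Minnie): min(9, 7, 9) = 7
H (Minnie): min(14, 10, 12) = 10
I (Minnie): min(9, 13, 2) = 2
J (Minnie): min(8, 8, 8) = 8
G (Maxine): max(10, 2, 8) = 10
L (Minnie): min(9, 5, 10) = 5
M (Minnie): min(10, 11, 1) = 1
N (Minnie): min(2, 9, 15) = 2
K (Maxine): max(5, 1, 2) = 5
O (Maxine): max(15, 2, 11) = 15
F (Minnie): min(10, 5, 15) = 5
Root (Maxine): max(7, 5, 12) = 12

12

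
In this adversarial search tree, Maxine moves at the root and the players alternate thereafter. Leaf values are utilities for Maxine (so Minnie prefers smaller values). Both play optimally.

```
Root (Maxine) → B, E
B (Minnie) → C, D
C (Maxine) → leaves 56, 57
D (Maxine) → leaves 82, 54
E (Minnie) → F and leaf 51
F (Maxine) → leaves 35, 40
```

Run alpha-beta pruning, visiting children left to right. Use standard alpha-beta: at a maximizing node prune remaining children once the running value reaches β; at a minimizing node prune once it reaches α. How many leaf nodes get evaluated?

5

C [α=-∞,β=+∞]: v=57
D [α=-∞,β=57]: v=82 after child 1 ≥ β → β-cutoff, skip 1
B [α=-∞,β=+∞]: v=57
F [α=57,β=+∞]: v=40
E [α=57,β=+∞]: v=40 after child 1 ≤ α → α-cutoff, skip 1
Root [α=-∞,β=+∞]: v=57
Leaves evaluated: 5 of 7.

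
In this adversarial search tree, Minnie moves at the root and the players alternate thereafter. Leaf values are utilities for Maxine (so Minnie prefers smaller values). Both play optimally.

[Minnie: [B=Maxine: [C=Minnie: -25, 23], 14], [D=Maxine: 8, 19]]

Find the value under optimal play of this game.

C (Minnie): min(-25, 23) = -25
B (Maxine): max(-25, 14) = 14
D (Maxine): max(8, 19) = 19
Root (Minnie): min(14, 19) = 14

14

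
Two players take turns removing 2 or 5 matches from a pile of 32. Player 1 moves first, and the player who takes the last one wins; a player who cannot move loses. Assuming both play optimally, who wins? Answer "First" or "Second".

Second

Compute winning (W) and losing (L) positions by backward induction:
i:   0  1  2  3  4  5  6  7  8  9 10 11 12 13 14 15 16 17 18 19 20 21 22 23 24 25 26 27 28 29 30 31 32
     L  L  W  W  L  W  W  L  L  W  W  L  W  W  L  L  W  W  L  W  W  L  L  W  W  L  W  W  L  L  W  W  L
Position 32 is L, so the second player wins.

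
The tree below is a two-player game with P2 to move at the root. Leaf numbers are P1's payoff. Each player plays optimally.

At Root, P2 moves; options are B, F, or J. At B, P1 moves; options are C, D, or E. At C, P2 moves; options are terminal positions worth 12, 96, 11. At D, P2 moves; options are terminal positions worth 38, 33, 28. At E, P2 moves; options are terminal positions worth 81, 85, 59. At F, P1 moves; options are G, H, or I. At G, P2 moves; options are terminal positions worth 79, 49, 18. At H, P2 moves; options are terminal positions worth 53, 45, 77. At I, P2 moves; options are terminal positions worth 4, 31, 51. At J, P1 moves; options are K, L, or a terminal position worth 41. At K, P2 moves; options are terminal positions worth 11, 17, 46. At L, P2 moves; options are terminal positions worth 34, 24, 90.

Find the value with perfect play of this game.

41

C (P2): min(12, 96, 11) = 11
D (P2): min(38, 33, 28) = 28
E (P2): min(81, 85, 59) = 59
B (P1): max(11, 28, 59) = 59
G (P2): min(79, 49, 18) = 18
H (P2): min(53, 45, 77) = 45
I (P2): min(4, 31, 51) = 4
F (P1): max(18, 45, 4) = 45
K (P2): min(11, 17, 46) = 11
L (P2): min(34, 24, 90) = 24
J (P1): max(11, 24, 41) = 41
Root (P2): min(59, 45, 41) = 41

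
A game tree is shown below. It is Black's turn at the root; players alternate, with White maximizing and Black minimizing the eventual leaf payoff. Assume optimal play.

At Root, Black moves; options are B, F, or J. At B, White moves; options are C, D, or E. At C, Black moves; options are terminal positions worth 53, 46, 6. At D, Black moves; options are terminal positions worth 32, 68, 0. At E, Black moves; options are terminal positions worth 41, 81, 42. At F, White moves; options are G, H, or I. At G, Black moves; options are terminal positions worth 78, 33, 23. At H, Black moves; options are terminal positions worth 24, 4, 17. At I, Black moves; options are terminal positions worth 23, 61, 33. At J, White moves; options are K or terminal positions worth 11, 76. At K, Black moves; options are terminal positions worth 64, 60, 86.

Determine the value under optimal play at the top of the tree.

23

C (Black): min(53, 46, 6) = 6
D (Black): min(32, 68, 0) = 0
E (Black): min(41, 81, 42) = 41
B (White): max(6, 0, 41) = 41
G (Black): min(78, 33, 23) = 23
H (Black): min(24, 4, 17) = 4
I (Black): min(23, 61, 33) = 23
F (White): max(23, 4, 23) = 23
K (Black): min(64, 60, 86) = 60
J (White): max(60, 11, 76) = 76
Root (Black): min(41, 23, 76) = 23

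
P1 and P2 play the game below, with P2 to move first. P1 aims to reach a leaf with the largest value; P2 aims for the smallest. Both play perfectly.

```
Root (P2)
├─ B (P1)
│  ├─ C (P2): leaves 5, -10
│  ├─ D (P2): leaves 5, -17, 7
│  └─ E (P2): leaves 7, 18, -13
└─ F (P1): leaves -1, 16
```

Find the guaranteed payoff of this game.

C (P2): min(5, -10) = -10
D (P2): min(5, -17, 7) = -17
E (P2): min(7, 18, -13) = -13
B (P1): max(-10, -17, -13) = -10
F (P1): max(-1, 16) = 16
Root (P2): min(-10, 16) = -10

-10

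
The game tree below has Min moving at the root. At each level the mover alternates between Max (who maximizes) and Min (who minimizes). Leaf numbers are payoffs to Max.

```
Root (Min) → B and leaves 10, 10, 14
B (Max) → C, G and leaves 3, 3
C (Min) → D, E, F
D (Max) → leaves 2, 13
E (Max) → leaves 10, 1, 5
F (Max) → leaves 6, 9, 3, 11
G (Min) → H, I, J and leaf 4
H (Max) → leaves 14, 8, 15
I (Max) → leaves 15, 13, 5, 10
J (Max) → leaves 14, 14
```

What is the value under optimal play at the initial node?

10

D (Max): max(2, 13) = 13
E (Max): max(10, 1, 5) = 10
F (Max): max(6, 9, 3, 11) = 11
C (Min): min(13, 10, 11) = 10
H (Max): max(14, 8, 15) = 15
I (Max): max(15, 13, 5, 10) = 15
J (Max): max(14, 14) = 14
G (Min): min(15, 15, 14, 4) = 4
B (Max): max(10, 4, 3, 3) = 10
Root (Min): min(10, 10, 10, 14) = 10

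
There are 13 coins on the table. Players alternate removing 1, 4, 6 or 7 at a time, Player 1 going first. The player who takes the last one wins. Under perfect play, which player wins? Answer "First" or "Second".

Second

i:   0  1  2  3  4  5  6  7  8  9 10 11 12 13
     L  W  L  W  W  L  W  W  W  W  L  W  W  L
Position 13 is L, so the second player wins.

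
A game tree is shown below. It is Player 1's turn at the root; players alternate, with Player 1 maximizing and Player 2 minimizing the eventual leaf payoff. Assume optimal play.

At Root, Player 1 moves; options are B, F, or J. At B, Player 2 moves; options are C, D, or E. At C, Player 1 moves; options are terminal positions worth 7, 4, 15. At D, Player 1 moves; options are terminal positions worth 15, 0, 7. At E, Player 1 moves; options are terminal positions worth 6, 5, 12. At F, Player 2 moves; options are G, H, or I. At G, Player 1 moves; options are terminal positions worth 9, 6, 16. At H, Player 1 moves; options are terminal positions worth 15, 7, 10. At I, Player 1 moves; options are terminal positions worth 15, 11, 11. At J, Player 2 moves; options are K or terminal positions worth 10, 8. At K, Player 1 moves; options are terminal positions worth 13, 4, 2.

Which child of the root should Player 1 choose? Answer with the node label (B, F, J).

C (Player 1): max(7, 4, 15) = 15
D (Player 1): max(15, 0, 7) = 15
E (Player 1): max(6, 5, 12) = 12
B (Player 2): min(15, 15, 12) = 12
G (Player 1): max(9, 6, 16) = 16
H (Player 1): max(15, 7, 10) = 15
I (Player 1): max(15, 11, 11) = 15
F (Player 2): min(16, 15, 15) = 15
K (Player 1): max(13, 4, 2) = 13
J (Player 2): min(13, 10, 8) = 8
Root (Player 1): max(12, 15, 8) = 15
Player 1 picks the child with the highest value: F (value 15).

F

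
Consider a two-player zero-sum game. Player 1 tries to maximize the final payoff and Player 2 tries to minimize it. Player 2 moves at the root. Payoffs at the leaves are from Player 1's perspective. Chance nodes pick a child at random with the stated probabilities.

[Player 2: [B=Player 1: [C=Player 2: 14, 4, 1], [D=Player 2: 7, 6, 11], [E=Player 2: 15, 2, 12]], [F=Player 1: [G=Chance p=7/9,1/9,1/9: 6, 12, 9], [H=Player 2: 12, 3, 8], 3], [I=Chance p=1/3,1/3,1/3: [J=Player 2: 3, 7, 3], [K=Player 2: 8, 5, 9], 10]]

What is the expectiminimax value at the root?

C (Player 2): min(14, 4, 1) = 1
D (Player 2): min(7, 6, 11) = 6
E (Player 2): min(15, 2, 12) = 2
B (Player 1): max(1, 6, 2) = 6
G (Chance): 7/9·6 + 1/9·12 + 1/9·9 = 7
H (Player 2): min(12, 3, 8) = 3
F (Player 1): max(7, 3, 3) = 7
J (Player 2): min(3, 7, 3) = 3
K (Player 2): min(8, 5, 9) = 5
I (Chance): 1/3·3 + 1/3·5 + 1/3·10 = 6
Root (Player 2): min(6, 7, 6) = 6

6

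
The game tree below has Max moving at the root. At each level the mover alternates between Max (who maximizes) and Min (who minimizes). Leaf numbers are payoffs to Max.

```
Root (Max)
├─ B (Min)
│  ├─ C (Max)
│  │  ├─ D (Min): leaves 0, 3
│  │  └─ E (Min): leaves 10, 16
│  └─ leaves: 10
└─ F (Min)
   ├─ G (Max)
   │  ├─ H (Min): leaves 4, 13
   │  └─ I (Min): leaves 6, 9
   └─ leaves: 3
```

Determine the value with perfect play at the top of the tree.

D (Min): min(0, 3) = 0
E (Min): min(10, 16) = 10
C (Max): max(0, 10) = 10
B (Min): min(10, 10) = 10
H (Min): min(4, 13) = 4
I (Min): min(6, 9) = 6
G (Max): max(4, 6) = 6
F (Min): min(6, 3) = 3
Root (Max): max(10, 3) = 10

10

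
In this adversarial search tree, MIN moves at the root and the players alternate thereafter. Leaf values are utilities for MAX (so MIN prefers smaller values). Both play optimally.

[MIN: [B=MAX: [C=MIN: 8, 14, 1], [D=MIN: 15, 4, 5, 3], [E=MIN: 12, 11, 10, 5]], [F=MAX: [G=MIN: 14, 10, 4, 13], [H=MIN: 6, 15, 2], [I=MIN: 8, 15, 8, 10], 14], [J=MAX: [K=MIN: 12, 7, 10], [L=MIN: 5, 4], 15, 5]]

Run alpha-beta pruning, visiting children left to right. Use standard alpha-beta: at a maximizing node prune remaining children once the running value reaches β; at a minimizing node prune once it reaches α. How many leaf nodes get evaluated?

25

C [α=-∞,β=+∞]: v=1
D [α=1,β=+∞]: v=3
E [α=3,β=+∞]: v=5
B [α=-∞,β=+∞]: v=5
G [α=-∞,β=5]: v=4
H [α=4,β=5]: v=2
I [α=4,β=5]: v=8
F [α=-∞,β=5]: v=8 after child 3 ≥ β → β-cutoff, skip 1
K [α=-∞,β=5]: v=7
J [α=-∞,β=5]: v=7 after child 1 ≥ β → β-cutoff, skip 3
Root [α=-∞,β=+∞]: v=5
Leaves evaluated: 25 of 30.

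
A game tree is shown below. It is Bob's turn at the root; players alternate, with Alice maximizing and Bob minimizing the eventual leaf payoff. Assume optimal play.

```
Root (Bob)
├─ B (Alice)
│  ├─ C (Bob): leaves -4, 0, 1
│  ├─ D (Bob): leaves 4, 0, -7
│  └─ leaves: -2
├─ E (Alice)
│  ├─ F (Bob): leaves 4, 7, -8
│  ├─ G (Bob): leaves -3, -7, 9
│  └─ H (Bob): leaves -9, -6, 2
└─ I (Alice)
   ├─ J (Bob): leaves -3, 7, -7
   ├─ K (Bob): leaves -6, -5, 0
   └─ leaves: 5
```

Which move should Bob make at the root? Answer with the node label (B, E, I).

E

C (Bob): min(-4, 0, 1) = -4
D (Bob): min(4, 0, -7) = -7
B (Alice): max(-4, -7, -2) = -2
F (Bob): min(4, 7, -8) = -8
G (Bob): min(-3, -7, 9) = -7
H (Bob): min(-9, -6, 2) = -9
E (Alice): max(-8, -7, -9) = -7
J (Bob): min(-3, 7, -7) = -7
K (Bob): min(-6, -5, 0) = -6
I (Alice): max(-7, -6, 5) = 5
Root (Bob): min(-2, -7, 5) = -7
Bob picks the child with the lowest value: E (value -7).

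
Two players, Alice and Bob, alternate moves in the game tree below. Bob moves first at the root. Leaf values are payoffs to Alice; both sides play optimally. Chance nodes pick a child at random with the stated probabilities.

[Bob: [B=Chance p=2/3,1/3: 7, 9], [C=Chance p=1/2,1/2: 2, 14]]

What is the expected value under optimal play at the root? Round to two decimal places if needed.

7.67

B (Chance): 2/3·7 + 1/3·9 = 7.67
C (Chance): 1/2·2 + 1/2·14 = 8
Root (Bob): min(7.67, 8) = 7.67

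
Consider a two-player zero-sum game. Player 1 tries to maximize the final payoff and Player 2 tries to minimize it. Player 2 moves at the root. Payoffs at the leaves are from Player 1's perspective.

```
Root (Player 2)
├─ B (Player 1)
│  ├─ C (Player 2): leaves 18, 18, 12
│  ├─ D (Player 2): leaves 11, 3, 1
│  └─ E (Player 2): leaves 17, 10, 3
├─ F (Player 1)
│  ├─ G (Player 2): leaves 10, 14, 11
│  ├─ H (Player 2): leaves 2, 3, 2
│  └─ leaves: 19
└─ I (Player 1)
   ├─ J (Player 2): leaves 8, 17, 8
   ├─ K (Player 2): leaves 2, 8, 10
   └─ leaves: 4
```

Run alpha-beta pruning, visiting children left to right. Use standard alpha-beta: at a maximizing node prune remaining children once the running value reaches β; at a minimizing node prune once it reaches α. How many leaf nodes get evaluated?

C [α=-∞,β=+∞]: v=12
D [α=12,β=+∞]: v=11 after child 1 ≤ α → α-cutoff, skip 2
E [α=12,β=+∞]: v=10 after child 2 ≤ α → α-cutoff, skip 1
B [α=-∞,β=+∞]: v=12
G [α=-∞,β=12]: v=10
H [α=10,β=12]: v=2 after child 1 ≤ α → α-cutoff, skip 2
F [α=-∞,β=12]: v=19
J [α=-∞,β=12]: v=8
K [α=8,β=12]: v=2 after child 1 ≤ α → α-cutoff, skip 2
I [α=-∞,β=12]: v=8
Root [α=-∞,β=+∞]: v=8
Leaves evaluated: 16 of 23.

16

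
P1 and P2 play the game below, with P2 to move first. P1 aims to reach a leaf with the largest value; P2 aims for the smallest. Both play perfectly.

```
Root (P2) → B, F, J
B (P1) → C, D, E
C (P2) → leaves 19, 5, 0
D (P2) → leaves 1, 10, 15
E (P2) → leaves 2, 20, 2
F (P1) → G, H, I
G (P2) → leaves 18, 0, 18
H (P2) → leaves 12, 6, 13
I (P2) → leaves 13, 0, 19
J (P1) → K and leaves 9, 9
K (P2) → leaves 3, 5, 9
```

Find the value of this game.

C (P2): min(19, 5, 0) = 0
D (P2): min(1, 10, 15) = 1
E (P2): min(2, 20, 2) = 2
B (P1): max(0, 1, 2) = 2
G (P2): min(18, 0, 18) = 0
H (P2): min(12, 6, 13) = 6
I (P2): min(13, 0, 19) = 0
F (P1): max(0, 6, 0) = 6
K (P2): min(3, 5, 9) = 3
J (P1): max(3, 9, 9) = 9
Root (P2): min(2, 6, 9) = 2

2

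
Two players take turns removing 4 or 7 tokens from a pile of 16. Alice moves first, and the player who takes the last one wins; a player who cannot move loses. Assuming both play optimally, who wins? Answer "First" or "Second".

i:   0  1  2  3  4  5  6  7  8  9 10 11 12 13 14 15 16
     L  L  L  L  W  W  W  W  W  W  W  L  L  L  L  W  W
Position 16 is W, so the first player wins.

First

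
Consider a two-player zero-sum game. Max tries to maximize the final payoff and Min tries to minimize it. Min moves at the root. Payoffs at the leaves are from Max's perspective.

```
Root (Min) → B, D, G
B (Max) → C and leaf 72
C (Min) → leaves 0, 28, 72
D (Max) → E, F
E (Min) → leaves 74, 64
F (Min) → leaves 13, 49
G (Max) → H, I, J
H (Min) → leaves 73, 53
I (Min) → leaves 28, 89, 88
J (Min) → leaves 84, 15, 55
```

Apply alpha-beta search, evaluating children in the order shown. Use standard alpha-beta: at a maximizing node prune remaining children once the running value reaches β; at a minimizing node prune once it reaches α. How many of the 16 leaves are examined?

C [α=-∞,β=+∞]: v=0
B [α=-∞,β=+∞]: v=72
E [α=-∞,β=72]: v=64
F [α=64,β=72]: v=13 after child 1 ≤ α → α-cutoff, skip 1
D [α=-∞,β=72]: v=64
H [α=-∞,β=64]: v=53
I [α=53,β=64]: v=28 after child 1 ≤ α → α-cutoff, skip 2
J [α=53,β=64]: v=15 after child 2 ≤ α → α-cutoff, skip 1
G [α=-∞,β=64]: v=53
Root [α=-∞,β=+∞]: v=53
Leaves evaluated: 12 of 16.

12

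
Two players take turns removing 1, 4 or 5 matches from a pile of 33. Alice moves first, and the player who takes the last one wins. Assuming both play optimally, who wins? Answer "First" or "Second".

First

Mark each pile size as W (mover wins) or L (mover loses):
i:   0  1  2  3  4  5  6  7  8  9 10 11 12 13 14 15 16 17 18 19 20 21 22 23 24 25 26 27 28 29 30 31 32 33
     L  W  L  W  W  W  W  W  L  W  L  W  W  W  W  W  L  W  L  W  W  W  W  W  L  W  L  W  W  W  W  W  L  W
Position 33 is W, so the first player wins.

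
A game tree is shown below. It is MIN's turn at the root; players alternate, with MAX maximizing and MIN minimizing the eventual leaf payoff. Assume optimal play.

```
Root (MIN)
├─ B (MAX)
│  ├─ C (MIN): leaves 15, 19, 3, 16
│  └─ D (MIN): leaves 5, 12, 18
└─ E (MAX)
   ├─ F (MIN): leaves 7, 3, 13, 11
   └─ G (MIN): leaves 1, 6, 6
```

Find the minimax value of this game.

3

C (MIN): min(15, 19, 3, 16) = 3
D (MIN): min(5, 12, 18) = 5
B (MAX): max(3, 5) = 5
F (MIN): min(7, 3, 13, 11) = 3
G (MIN): min(1, 6, 6) = 1
E (MAX): max(3, 1) = 3
Root (MIN): min(5, 3) = 3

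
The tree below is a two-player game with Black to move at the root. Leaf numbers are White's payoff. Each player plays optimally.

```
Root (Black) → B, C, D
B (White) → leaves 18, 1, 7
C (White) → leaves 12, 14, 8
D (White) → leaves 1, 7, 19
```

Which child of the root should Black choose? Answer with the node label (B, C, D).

B (White): max(18, 1, 7) = 18
C (White): max(12, 14, 8) = 14
D (White): max(1, 7, 19) = 19
Root (Black): min(18, 14, 19) = 14
Black picks the child with the lowest value: C (value 14).

C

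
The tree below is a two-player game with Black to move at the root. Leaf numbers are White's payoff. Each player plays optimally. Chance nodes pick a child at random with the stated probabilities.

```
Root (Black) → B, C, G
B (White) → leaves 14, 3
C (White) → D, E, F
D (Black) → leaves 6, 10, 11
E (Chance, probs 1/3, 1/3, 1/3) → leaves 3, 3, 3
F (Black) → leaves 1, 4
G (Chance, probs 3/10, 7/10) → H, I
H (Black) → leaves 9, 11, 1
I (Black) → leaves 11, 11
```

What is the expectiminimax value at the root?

B (White): max(14, 3) = 14
D (Black): min(6, 10, 11) = 6
E (Chance): 1/3·3 + 1/3·3 + 1/3·3 = 3
F (Black): min(1, 4) = 1
C (White): max(6, 3, 1) = 6
H (Black): min(9, 11, 1) = 1
I (Black): min(11, 11) = 11
G (Chance): 3/10·1 + 7/10·11 = 8
Root (Black): min(14, 6, 8) = 6

6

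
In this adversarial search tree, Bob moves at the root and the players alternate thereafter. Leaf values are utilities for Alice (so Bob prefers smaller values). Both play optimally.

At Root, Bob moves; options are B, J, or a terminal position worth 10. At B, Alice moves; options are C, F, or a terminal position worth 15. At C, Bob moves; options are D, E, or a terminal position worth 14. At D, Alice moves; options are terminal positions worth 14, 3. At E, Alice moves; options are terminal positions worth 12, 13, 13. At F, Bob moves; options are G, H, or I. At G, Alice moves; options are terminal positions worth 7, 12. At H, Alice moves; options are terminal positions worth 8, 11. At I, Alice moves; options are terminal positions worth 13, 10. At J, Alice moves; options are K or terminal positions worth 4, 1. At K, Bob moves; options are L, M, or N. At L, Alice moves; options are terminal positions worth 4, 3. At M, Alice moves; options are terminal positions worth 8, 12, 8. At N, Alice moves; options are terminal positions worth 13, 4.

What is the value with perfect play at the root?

D (Alice): max(14, 3) = 14
E (Alice): max(12, 13, 13) = 13
C (Bob): min(14, 13, 14) = 13
G (Alice): max(7, 12) = 12
H (Alice): max(8, 11) = 11
I (Alice): max(13, 10) = 13
F (Bob): min(12, 11, 13) = 11
B (Alice): max(13, 11, 15) = 15
L (Alice): max(4, 3) = 4
M (Alice): max(8, 12, 8) = 12
N (Alice): max(13, 4) = 13
K (Bob): min(4, 12, 13) = 4
J (Alice): max(4, 4, 1) = 4
Root (Bob): min(15, 4, 10) = 4

4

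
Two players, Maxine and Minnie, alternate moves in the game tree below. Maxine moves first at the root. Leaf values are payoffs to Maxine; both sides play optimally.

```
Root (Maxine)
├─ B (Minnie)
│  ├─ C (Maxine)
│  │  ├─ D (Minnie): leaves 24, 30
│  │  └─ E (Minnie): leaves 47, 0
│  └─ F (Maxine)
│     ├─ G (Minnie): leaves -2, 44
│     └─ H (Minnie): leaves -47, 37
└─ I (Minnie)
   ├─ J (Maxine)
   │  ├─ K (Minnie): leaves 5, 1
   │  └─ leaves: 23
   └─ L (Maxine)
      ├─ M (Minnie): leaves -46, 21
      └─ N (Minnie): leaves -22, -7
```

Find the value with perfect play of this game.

-2

D (Minnie): min(24, 30) = 24
E (Minnie): min(47, 0) = 0
C (Maxine): max(24, 0) = 24
G (Minnie): min(-2, 44) = -2
H (Minnie): min(-47, 37) = -47
F (Maxine): max(-2, -47) = -2
B (Minnie): min(24, -2) = -2
K (Minnie): min(5, 1) = 1
J (Maxine): max(1, 23) = 23
M (Minnie): min(-46, 21) = -46
N (Minnie): min(-22, -7) = -22
L (Maxine): max(-46, -22) = -22
I (Minnie): min(23, -22) = -22
Root (Maxine): max(-2, -22) = -2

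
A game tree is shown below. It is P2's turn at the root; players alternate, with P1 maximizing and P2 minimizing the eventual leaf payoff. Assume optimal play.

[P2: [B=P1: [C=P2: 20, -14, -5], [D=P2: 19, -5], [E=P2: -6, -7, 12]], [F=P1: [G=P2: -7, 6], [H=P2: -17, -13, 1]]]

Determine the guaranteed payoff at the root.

C (P2): min(20, -14, -5) = -14
D (P2): min(19, -5) = -5
E (P2): min(-6, -7, 12) = -7
B (P1): max(-14, -5, -7) = -5
G (P2): min(-7, 6) = -7
H (P2): min(-17, -13, 1) = -17
F (P1): max(-7, -17) = -7
Root (P2): min(-5, -7) = -7

-7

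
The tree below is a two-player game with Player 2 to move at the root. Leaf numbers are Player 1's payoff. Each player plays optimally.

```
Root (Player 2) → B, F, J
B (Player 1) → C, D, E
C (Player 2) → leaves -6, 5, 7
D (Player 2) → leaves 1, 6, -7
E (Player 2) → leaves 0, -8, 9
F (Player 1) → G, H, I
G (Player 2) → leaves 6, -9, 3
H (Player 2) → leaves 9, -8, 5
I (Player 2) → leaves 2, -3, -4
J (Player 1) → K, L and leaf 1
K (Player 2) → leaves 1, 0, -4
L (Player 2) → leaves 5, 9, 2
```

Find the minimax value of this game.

-6

C (Player 2): min(-6, 5, 7) = -6
D (Player 2): min(1, 6, -7) = -7
E (Player 2): min(0, -8, 9) = -8
B (Player 1): max(-6, -7, -8) = -6
G (Player 2): min(6, -9, 3) = -9
H (Player 2): min(9, -8, 5) = -8
I (Player 2): min(2, -3, -4) = -4
F (Player 1): max(-9, -8, -4) = -4
K (Player 2): min(1, 0, -4) = -4
L (Player 2): min(5, 9, 2) = 2
J (Player 1): max(-4, 2, 1) = 2
Root (Player 2): min(-6, -4, 2) = -6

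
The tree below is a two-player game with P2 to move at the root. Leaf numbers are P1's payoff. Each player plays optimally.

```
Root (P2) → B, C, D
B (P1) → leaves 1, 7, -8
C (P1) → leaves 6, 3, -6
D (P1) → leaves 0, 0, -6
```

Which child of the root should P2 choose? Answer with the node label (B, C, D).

D

B (P1): max(1, 7, -8) = 7
C (P1): max(6, 3, -6) = 6
D (P1): max(0, 0, -6) = 0
Root (P2): min(7, 6, 0) = 0
P2 picks the child with the lowest value: D (value 0).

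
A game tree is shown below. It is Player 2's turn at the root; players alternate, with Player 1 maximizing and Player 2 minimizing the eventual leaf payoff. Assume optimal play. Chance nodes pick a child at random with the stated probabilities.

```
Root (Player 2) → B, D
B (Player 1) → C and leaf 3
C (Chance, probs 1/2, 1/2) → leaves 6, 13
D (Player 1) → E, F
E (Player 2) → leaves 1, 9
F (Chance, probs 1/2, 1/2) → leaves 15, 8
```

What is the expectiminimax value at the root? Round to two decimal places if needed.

C (Chance): 1/2·6 + 1/2·13 = 9.5
B (Player 1): max(9.5, 3) = 9.5
E (Player 2): min(1, 9) = 1
F (Chance): 1/2·15 + 1/2·8 = 11.5
D (Player 1): max(1, 11.5) = 11.5
Root (Player 2): min(9.5, 11.5) = 9.5

9.5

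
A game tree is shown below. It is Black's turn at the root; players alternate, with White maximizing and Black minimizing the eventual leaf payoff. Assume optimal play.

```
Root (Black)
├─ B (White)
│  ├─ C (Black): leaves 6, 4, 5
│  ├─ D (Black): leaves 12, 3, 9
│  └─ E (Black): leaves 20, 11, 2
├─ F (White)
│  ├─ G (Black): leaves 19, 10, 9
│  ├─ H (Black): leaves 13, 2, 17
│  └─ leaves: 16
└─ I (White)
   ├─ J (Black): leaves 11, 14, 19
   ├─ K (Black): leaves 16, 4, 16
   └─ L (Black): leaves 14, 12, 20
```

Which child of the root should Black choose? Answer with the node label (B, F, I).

C (Black): min(6, 4, 5) = 4
D (Black): min(12, 3, 9) = 3
E (Black): min(20, 11, 2) = 2
B (White): max(4, 3, 2) = 4
G (Black): min(19, 10, 9) = 9
H (Black): min(13, 2, 17) = 2
F (White): max(9, 2, 16) = 16
J (Black): min(11, 14, 19) = 11
K (Black): min(16, 4, 16) = 4
L (Black): min(14, 12, 20) = 12
I (White): max(11, 4, 12) = 12
Root (Black): min(4, 16, 12) = 4
Black picks the child with the lowest value: B (value 4).

B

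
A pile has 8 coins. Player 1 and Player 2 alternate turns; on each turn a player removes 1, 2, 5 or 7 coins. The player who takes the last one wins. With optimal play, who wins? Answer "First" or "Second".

First

Mark each pile size as W (mover wins) or L (mover loses):
i:   0  1  2  3  4  5  6  7  8
     L  W  W  L  W  W  L  W  W
Position 8 is W, so the first player wins.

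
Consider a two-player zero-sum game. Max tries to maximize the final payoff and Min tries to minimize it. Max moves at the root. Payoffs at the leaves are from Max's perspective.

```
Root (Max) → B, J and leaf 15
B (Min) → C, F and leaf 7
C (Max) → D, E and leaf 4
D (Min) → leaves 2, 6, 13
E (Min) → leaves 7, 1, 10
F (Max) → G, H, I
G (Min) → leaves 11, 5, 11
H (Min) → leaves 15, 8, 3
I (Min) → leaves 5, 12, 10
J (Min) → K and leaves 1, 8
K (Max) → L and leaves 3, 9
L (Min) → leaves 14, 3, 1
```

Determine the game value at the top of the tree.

15

D (Min): min(2, 6, 13) = 2
E (Min): min(7, 1, 10) = 1
C (Max): max(2, 1, 4) = 4
G (Min): min(11, 5, 11) = 5
H (Min): min(15, 8, 3) = 3
I (Min): min(5, 12, 10) = 5
F (Max): max(5, 3, 5) = 5
B (Min): min(4, 5, 7) = 4
L (Min): min(14, 3, 1) = 1
K (Max): max(1, 3, 9) = 9
J (Min): min(9, 1, 8) = 1
Root (Max): max(4, 1, 15) = 15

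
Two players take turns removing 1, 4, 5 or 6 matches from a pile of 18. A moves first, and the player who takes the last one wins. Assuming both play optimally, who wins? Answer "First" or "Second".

i:   0  1  2  3  4  5  6  7  8  9 10 11 12 13 14 15 16 17 18
     L  W  L  W  W  W  W  W  W  L  W  L  W  W  W  W  W  W  L
Position 18 is L, so the second player wins.

Second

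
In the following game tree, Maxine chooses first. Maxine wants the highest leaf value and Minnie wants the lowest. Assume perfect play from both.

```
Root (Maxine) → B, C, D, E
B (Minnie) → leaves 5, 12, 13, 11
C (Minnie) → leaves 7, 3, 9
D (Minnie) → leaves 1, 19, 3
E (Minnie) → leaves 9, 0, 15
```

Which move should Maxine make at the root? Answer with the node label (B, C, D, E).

B

B (Minnie): min(5, 12, 13, 11) = 5
C (Minnie): min(7, 3, 9) = 3
D (Minnie): min(1, 19, 3) = 1
E (Minnie): min(9, 0, 15) = 0
Root (Maxine): max(5, 3, 1, 0) = 5
Maxine picks the child with the highest value: B (value 5).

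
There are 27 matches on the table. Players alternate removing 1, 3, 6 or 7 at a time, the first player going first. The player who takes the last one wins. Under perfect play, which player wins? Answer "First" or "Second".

First

Mark each pile size as W (mover wins) or L (mover loses):
i:   0  1  2  3  4  5  6  7  8  9 10 11 12 13 14 15 16 17 18 19 20 21 22 23 24 25 26 27
     L  W  L  W  L  W  W  W  W  W  W  W  L  W  L  W  L  W  W  W  W  W  W  W  L  W  L  W
Position 27 is W, so the first player wins.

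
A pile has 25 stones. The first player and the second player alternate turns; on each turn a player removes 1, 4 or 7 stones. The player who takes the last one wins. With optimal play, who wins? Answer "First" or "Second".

First

Compute winning (W) and losing (L) positions by backward induction:
i:   0  1  2  3  4  5  6  7  8  9 10 11 12 13 14 15 16 17 18 19 20 21 22 23 24 25
     L  W  L  W  W  L  W  W  L  W  L  W  W  L  W  W  L  W  L  W  W  L  W  W  L  W
Position 25 is W, so the first player wins.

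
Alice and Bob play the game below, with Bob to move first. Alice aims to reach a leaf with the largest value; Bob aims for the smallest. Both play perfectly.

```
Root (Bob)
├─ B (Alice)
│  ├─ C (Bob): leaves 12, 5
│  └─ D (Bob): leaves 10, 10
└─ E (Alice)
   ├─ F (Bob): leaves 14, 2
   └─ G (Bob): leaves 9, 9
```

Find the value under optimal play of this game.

C (Bob): min(12, 5) = 5
D (Bob): min(10, 10) = 10
B (Alice): max(5, 10) = 10
F (Bob): min(14, 2) = 2
G (Bob): min(9, 9) = 9
E (Alice): max(2, 9) = 9
Root (Bob): min(10, 9) = 9

9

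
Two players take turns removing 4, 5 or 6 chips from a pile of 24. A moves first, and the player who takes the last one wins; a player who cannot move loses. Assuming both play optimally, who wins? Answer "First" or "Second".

Positions where the player to move wins (W) vs loses (L):
i:   0  1  2  3  4  5  6  7  8  9 10 11 12 13 14 15 16 17 18 19 20 21 22 23 24
     L  L  L  L  W  W  W  W  W  W  L  L  L  L  W  W  W  W  W  W  L  L  L  L  W
Position 24 is W, so the first player wins.

First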